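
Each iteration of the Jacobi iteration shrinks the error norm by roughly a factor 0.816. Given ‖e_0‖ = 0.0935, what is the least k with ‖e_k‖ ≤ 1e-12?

125

After k steps, ‖e_k‖ ≈ 0.0935·0.816^k.
Need 0.816^k ≤ 1e-12/0.0935 = 1.06952e-11.
k ≥ ln(1.06952e-11)/ln(0.816) = -25.2612/-0.20334 = 124.231.
Smallest integer k = 125.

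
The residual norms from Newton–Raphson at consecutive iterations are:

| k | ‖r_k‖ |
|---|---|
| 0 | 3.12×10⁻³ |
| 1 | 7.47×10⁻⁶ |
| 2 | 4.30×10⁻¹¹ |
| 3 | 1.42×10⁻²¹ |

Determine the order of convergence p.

Consecutive ratios: ‖r_3‖/‖r_2‖ = 1.42×10⁻²¹/4.30×10⁻¹¹ = 3.30233e-11, ‖r_2‖/‖r_1‖ = 4.30×10⁻¹¹/7.47×10⁻⁶ = 5.75636e-06.
p ≈ ln(3.30233e-11)/ln(5.75636e-06) = -24.1338/-12.0652 ≈ 2.00.
So the convergence is quadratic (order 2).

2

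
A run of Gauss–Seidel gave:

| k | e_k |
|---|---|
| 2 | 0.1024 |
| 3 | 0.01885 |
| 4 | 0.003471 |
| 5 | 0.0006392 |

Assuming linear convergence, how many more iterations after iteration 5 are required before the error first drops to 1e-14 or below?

15

Rate ρ ≈ e_5/e_4 = 0.0006392/0.003471 = 0.1842.
After j more steps, e_{5+j} ≈ 0.0006392·ρ^j; need ρ^j ≤ 1e-14/0.0006392 = 1.56446e-11.
j ≥ ln(1.56446e-11)/ln(0.1842) = -24.8809/-1.69173 = 14.707.
So 15 more iterations are needed.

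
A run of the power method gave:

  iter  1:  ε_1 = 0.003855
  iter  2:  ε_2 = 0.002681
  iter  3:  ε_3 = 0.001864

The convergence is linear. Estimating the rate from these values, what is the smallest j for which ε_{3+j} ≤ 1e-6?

21

Rate ρ ≈ ε_3/ε_2 = 0.001864/0.002681 = 0.6953.
After j more steps, ε_{3+j} ≈ 0.001864·ρ^j; need ρ^j ≤ 1e-6/0.001864 = 0.000536481.
j ≥ ln(0.000536481)/ln(0.6953) = -7.5305/-0.36341 = 20.722.
So 21 more iterations are needed.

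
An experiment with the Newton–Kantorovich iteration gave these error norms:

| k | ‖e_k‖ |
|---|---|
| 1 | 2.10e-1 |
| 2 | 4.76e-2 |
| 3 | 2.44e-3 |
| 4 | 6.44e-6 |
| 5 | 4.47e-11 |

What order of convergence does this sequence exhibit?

2

Consecutive ratios: ‖e_5‖/‖e_4‖ = 4.47e-11/6.44e-6 = 6.94099e-06, ‖e_4‖/‖e_3‖ = 6.44e-6/2.44e-3 = 0.00263934.
p ≈ ln(6.94099e-06)/ln(0.00263934) = -11.8781/-5.9372 ≈ 2.00.
So the convergence is quadratic (order 2).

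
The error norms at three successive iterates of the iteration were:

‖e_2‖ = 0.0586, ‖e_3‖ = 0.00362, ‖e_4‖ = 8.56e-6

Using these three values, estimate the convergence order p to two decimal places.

2.17

p ≈ ln(‖e_4‖/‖e_3‖) / ln(‖e_3‖/‖e_2‖)
  = ln(8.56e-6/0.00362) / ln(0.00362/0.0586)
  = ln(0.00236464) / ln(0.0617747)
  = -6.04713 / -2.78426 ≈ 2.17190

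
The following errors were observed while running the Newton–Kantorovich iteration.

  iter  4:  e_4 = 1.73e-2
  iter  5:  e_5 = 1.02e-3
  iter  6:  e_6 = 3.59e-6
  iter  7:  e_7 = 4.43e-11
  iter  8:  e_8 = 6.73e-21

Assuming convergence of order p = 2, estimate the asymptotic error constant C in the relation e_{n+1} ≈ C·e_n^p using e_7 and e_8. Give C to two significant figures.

3.4

C ≈ e_8 / e_7^2
  = 6.73e-21 / (4.43e-11)^2
  = 6.73e-21 / 1.96249e-21 ≈ 3.4293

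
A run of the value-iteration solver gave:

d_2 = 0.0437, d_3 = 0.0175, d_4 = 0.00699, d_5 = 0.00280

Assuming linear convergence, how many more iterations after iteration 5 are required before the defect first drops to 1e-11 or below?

22

Rate ρ ≈ d_5/d_4 = 0.00280/0.00699 = 0.4006.
After j more steps, d_{5+j} ≈ 0.00280·ρ^j; need ρ^j ≤ 1e-11/0.00280 = 3.57143e-09.
j ≥ ln(3.57143e-09)/ln(0.4006) = -19.4503/-0.91479 = 21.262.
So 22 more iterations are needed.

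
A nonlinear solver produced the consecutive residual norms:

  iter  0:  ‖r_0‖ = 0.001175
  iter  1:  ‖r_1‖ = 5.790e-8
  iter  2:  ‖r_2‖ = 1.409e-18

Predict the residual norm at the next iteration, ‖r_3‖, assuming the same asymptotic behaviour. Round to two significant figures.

First estimate the order: p ≈ ln(‖r_2‖/‖r_1‖) / ln(‖r_1‖/‖r_0‖) = ln(1.409e-18/5.790e-8)/ln(5.790e-8/0.001175) = ln(2.43351e-11)/ln(4.92766e-05) ≈ 2.4641.
Then ‖r_3‖ ≈ ‖r_2‖·(‖r_2‖/‖r_1‖)^p = 1.409e-18·(2.43351e-11)^2.4641 = 1.409e-18·7.02453e-27 ≈ 9.898e-45.

9.9e-45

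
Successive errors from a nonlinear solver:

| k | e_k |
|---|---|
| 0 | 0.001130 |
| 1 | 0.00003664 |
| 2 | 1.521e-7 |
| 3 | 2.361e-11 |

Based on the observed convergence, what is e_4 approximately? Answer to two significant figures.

First estimate the order: p ≈ ln(e_3/e_2) / ln(e_2/e_1) = ln(2.361e-11/1.521e-7)/ln(1.521e-7/0.00003664) = ln(0.000155227)/ln(0.0041512) ≈ 1.5992.
Then e_4 ≈ e_3·(e_3/e_2)^p = 2.361e-11·(0.000155227)^1.5992 = 2.361e-11·8.10205e-07 ≈ 1.913e-17.

1.9e-17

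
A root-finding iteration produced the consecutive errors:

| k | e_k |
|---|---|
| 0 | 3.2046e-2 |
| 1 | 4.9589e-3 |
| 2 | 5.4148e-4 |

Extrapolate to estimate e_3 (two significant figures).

3.9e-5

First estimate the order: p ≈ ln(e_2/e_1) / ln(e_1/e_0) = ln(5.4148e-4/4.9589e-3)/ln(4.9589e-3/3.2046e-2) = ln(0.109194)/ln(0.154743) ≈ 1.1868.
Then e_3 ≈ e_2·(e_2/e_1)^p = 5.4148e-4·(0.109194)^1.1868 = 5.4148e-4·0.0721995 ≈ 3.909e-05.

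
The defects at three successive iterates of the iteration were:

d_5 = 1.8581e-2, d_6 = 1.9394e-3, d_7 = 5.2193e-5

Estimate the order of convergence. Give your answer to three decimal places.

1.600

p ≈ ln(d_7/d_6) / ln(d_6/d_5)
  = ln(5.2193e-5/1.9394e-3) / ln(1.9394e-3/1.8581e-2)
  = ln(0.0269119) / ln(0.104375)
  = -3.615187 / -2.259765 ≈ 1.599807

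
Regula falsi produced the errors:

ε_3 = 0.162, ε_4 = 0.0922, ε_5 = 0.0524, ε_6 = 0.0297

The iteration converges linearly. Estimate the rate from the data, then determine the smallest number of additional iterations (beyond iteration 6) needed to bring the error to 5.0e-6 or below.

16

Rate ρ ≈ ε_6/ε_5 = 0.0297/0.0524 = 0.5668.
After j more steps, ε_{6+j} ≈ 0.0297·ρ^j; need ρ^j ≤ 5.0e-6/0.0297 = 0.00016835.
j ≥ ln(0.00016835)/ln(0.5668) = -8.6895/-0.56775 = 15.305.
So 16 more iterations are needed.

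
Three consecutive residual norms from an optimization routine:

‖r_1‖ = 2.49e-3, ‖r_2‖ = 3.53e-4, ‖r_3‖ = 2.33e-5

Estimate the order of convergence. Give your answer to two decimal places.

p ≈ ln(‖r_3‖/‖r_2‖) / ln(‖r_2‖/‖r_1‖)
  = ln(2.33e-5/3.53e-4) / ln(3.53e-4/2.49e-3)
  = ln(0.0660057) / ln(0.141767)
  = -2.71801 / -1.95357 ≈ 1.39130

1.39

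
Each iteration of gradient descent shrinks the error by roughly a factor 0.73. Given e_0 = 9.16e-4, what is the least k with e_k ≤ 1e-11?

After k steps, e_k ≈ 9.16e-4·0.73^k.
Need 0.73^k ≤ 1e-11/9.16e-4 = 1.0917e-08.
k ≥ ln(1.0917e-08)/ln(0.73) = -18.3329/-0.31471 = 58.253.
Smallest integer k = 59.

59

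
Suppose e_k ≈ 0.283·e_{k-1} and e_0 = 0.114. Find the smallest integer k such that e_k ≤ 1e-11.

After k steps, e_k ≈ 0.114·0.283^k.
Need 0.283^k ≤ 1e-11/0.114 = 8.77193e-11.
k ≥ ln(8.77193e-11)/ln(0.283) = -23.1569/-1.26231 = 18.345.
Smallest integer k = 19.

19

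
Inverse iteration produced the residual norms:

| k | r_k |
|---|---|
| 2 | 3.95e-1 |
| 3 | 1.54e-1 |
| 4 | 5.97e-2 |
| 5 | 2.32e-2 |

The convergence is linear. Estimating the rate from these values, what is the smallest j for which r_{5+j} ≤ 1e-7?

Rate ρ ≈ r_5/r_4 = 2.32e-2/5.97e-2 = 0.3886.
After j more steps, r_{5+j} ≈ 2.32e-2·ρ^j; need ρ^j ≤ 1e-7/2.32e-2 = 4.31034e-06.
j ≥ ln(4.31034e-06)/ln(0.3886) = -12.3545/-0.94520 = 13.071.
So 14 more iterations are needed.

14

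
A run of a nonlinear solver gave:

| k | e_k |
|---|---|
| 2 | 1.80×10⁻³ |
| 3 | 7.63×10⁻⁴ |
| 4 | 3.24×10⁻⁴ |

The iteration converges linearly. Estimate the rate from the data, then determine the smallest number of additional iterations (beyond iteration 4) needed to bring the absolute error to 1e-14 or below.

29

Rate ρ ≈ e_4/e_3 = 3.24×10⁻⁴/7.63×10⁻⁴ = 0.4246.
After j more steps, e_{4+j} ≈ 3.24×10⁻⁴·ρ^j; need ρ^j ≤ 1e-14/3.24×10⁻⁴ = 3.08642e-11.
j ≥ ln(3.08642e-11)/ln(0.4246) = -24.2014/-0.85661 = 28.253.
So 29 more iterations are needed.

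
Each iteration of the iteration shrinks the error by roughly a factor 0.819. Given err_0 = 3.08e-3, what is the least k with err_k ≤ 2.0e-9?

72

After k steps, err_k ≈ 3.08e-3·0.819^k.
Need 0.819^k ≤ 2.0e-9/3.08e-3 = 6.49351e-07.
k ≥ ln(6.49351e-07)/ln(0.819) = -14.2473/-0.19967 = 71.354.
Smallest integer k = 72.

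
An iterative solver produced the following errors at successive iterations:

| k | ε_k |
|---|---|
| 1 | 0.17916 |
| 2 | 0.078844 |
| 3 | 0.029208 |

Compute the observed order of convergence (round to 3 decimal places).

1.210

p ≈ ln(ε_3/ε_2) / ln(ε_2/ε_1)
  = ln(0.029208/0.078844) / ln(0.078844/0.17916)
  = ln(0.370453) / ln(0.440076)
  = -0.993029 / -0.820808 ≈ 1.209819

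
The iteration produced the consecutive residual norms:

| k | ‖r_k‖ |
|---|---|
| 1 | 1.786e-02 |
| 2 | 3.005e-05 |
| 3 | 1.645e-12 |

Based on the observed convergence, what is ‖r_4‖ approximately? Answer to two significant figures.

1.6e-31

First estimate the order: p ≈ ln(‖r_3‖/‖r_2‖) / ln(‖r_2‖/‖r_1‖) = ln(1.645e-12/3.005e-05)/ln(3.005e-05/1.786e-02) = ln(5.47421e-08)/ln(0.00168253) ≈ 2.6177.
Then ‖r_4‖ ≈ ‖r_3‖·(‖r_3‖/‖r_2‖)^p = 1.645e-12·(5.47421e-08)^2.6177 = 1.645e-12·9.79725e-20 ≈ 1.612e-31.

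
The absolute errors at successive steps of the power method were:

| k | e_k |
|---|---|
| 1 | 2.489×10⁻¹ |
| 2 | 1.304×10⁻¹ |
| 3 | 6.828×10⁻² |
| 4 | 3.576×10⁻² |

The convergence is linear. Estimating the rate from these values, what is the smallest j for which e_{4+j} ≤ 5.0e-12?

36

Rate ρ ≈ e_4/e_3 = 3.576×10⁻²/6.828×10⁻² = 0.5237.
After j more steps, e_{4+j} ≈ 3.576×10⁻²·ρ^j; need ρ^j ≤ 5.0e-12/3.576×10⁻² = 1.39821e-10.
j ≥ ln(1.39821e-10)/ln(0.5237) = -22.6907/-0.64684 = 35.079.
So 36 more iterations are needed.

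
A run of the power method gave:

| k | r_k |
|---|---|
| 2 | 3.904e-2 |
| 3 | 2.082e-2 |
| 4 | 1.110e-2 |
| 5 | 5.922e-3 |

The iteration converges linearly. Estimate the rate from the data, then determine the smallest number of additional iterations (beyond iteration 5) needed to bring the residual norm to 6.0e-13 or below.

Rate ρ ≈ r_5/r_4 = 5.922e-3/1.110e-2 = 0.5335.
After j more steps, r_{5+j} ≈ 5.922e-3·ρ^j; need ρ^j ≤ 6.0e-13/5.922e-3 = 1.01317e-10.
j ≥ ln(1.01317e-10)/ln(0.5335) = -23.0128/-0.62830 = 36.627.
So 37 more iterations are needed.

37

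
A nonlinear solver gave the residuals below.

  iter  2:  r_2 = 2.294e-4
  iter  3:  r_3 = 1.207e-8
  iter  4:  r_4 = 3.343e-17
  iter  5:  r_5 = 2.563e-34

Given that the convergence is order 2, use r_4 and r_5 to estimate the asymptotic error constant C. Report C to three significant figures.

C ≈ r_5 / r_4^2
  = 2.563e-34 / (3.343e-17)^2
  = 2.563e-34 / 1.11756e-33 ≈ 0.22934

0.229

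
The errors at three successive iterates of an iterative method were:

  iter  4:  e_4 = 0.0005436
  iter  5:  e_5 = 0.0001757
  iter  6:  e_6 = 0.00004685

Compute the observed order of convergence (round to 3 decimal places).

p ≈ ln(e_6/e_5) / ln(e_5/e_4)
  = ln(0.00004685/0.0001757) / ln(0.0001757/0.0005436)
  = ln(0.266648) / ln(0.323216)
  = -1.321826 / -1.129434 ≈ 1.170344

1.170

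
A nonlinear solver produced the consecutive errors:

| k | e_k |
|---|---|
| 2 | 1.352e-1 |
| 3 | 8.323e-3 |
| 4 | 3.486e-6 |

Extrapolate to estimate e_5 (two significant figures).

1.3e-15

First estimate the order: p ≈ ln(e_4/e_3) / ln(e_3/e_2) = ln(3.486e-6/8.323e-3)/ln(8.323e-3/1.352e-1) = ln(0.000418839)/ln(0.0615607) ≈ 2.7901.
Then e_5 ≈ e_4·(e_4/e_3)^p = 3.486e-6·(0.000418839)^2.7901 = 3.486e-6·3.75988e-10 ≈ 1.311e-15.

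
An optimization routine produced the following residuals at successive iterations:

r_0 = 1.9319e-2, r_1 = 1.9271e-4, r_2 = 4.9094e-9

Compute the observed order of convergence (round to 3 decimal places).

2.296

p ≈ ln(r_2/r_1) / ln(r_1/r_0)
  = ln(4.9094e-9/1.9271e-4) / ln(1.9271e-4/1.9319e-2)
  = ln(2.54756e-05) / ln(0.00997515)
  = -10.577789 / -4.607658 ≈ 2.295698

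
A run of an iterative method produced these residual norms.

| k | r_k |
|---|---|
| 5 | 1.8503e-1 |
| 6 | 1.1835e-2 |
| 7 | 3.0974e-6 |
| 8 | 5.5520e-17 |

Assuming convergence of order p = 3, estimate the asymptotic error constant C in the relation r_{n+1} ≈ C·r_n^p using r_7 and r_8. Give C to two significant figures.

C ≈ r_8 / r_7^3
  = 5.5520e-17 / (3.0974e-6)^3
  = 5.5520e-17 / 2.97161e-17 ≈ 1.8683

1.9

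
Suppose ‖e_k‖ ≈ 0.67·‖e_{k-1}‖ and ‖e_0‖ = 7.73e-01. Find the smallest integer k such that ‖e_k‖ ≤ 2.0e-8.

44

After k steps, ‖e_k‖ ≈ 7.73e-01·0.67^k.
Need 0.67^k ≤ 2.0e-8/7.73e-01 = 2.58732e-08.
k ≥ ln(2.58732e-08)/ln(0.67) = -17.4701/-0.40048 = 43.623.
Smallest integer k = 44.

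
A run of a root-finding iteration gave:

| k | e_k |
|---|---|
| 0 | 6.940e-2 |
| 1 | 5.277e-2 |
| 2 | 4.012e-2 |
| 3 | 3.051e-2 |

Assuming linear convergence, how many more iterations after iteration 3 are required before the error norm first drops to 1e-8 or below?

Rate ρ ≈ e_3/e_2 = 3.051e-2/4.012e-2 = 0.7605.
After j more steps, e_{3+j} ≈ 3.051e-2·ρ^j; need ρ^j ≤ 1e-8/3.051e-2 = 3.27761e-07.
j ≥ ln(3.27761e-07)/ln(0.7605) = -14.9310/-0.27378 = 54.536.
So 55 more iterations are needed.

55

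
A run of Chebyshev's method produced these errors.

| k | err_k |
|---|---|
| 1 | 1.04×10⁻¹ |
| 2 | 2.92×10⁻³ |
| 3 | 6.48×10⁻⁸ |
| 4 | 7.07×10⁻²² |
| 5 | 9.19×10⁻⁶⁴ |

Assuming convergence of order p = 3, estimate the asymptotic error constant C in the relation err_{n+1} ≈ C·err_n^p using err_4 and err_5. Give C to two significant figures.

2.6

C ≈ err_5 / err_4^3
  = 9.19×10⁻⁶⁴ / (7.07×10⁻²²)^3
  = 9.19×10⁻⁶⁴ / 3.53393e-64 ≈ 2.6005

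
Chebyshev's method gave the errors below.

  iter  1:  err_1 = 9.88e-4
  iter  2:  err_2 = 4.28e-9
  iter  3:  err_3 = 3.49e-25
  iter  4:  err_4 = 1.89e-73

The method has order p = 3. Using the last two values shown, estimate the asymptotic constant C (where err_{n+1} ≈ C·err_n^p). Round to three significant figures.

C ≈ err_4 / err_3^3
  = 1.89e-73 / (3.49e-25)^3
  = 1.89e-73 / 4.25085e-74 ≈ 4.4462

4.45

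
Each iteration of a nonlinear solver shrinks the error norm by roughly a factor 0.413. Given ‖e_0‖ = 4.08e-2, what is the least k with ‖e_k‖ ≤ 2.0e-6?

After k steps, ‖e_k‖ ≈ 4.08e-2·0.413^k.
Need 0.413^k ≤ 2.0e-6/4.08e-2 = 4.90196e-05.
k ≥ ln(4.90196e-05)/ln(0.413) = -9.9233/-0.88431 = 11.222.
Smallest integer k = 12.

12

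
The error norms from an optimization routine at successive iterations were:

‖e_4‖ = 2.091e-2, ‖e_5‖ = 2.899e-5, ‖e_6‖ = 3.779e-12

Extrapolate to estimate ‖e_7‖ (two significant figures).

First estimate the order: p ≈ ln(‖e_6‖/‖e_5‖) / ln(‖e_5‖/‖e_4‖) = ln(3.779e-12/2.899e-5)/ln(2.899e-5/2.091e-2) = ln(1.30355e-07)/ln(0.00138642) ≈ 2.4089.
Then ‖e_7‖ ≈ ‖e_6‖·(‖e_6‖/‖e_5‖)^p = 3.779e-12·(1.30355e-07)^2.4089 = 3.779e-12·2.60035e-17 ≈ 9.827e-29.

9.8e-29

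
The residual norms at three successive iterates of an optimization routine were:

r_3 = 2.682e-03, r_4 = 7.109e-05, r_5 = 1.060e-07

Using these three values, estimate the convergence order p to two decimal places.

p ≈ ln(r_5/r_4) / ln(r_4/r_3)
  = ln(1.060e-07/7.109e-05) / ln(7.109e-05/2.682e-03)
  = ln(0.00149107) / ln(0.0265063)
  = -6.50826 / -3.63037 ≈ 1.79273

1.79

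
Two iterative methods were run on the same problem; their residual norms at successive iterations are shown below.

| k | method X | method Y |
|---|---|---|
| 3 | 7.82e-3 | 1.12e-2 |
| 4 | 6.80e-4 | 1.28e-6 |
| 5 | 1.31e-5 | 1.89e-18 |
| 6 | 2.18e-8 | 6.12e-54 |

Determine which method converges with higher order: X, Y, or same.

Y

Method X: p ≈ ln(2.18e-8/1.31e-5)/ln(1.31e-5/6.80e-4) ≈ 1.62.
Method Y: p ≈ ln(6.12e-54/1.89e-18)/ln(1.89e-18/1.28e-6) ≈ 3.00.
Method Y has the higher order (≈3.0 vs ≈1.6).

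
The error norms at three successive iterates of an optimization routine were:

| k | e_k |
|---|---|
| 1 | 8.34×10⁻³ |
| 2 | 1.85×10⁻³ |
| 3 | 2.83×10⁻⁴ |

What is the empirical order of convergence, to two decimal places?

p ≈ ln(e_3/e_2) / ln(e_2/e_1)
  = ln(2.83×10⁻⁴/1.85×10⁻³) / ln(1.85×10⁻³/8.34×10⁻³)
  = ln(0.152973) / ln(0.221823)
  = -1.87749 / -1.50588 ≈ 1.24677

1.25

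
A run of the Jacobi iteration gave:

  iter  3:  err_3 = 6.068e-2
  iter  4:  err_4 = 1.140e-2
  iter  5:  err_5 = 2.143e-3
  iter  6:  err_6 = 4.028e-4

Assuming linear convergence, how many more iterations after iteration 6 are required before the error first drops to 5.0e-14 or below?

Rate ρ ≈ err_6/err_5 = 4.028e-4/2.143e-3 = 0.1880.
After j more steps, err_{6+j} ≈ 4.028e-4·ρ^j; need ρ^j ≤ 5.0e-14/4.028e-4 = 1.24131e-10.
j ≥ ln(1.24131e-10)/ln(0.1880) = -22.8097/-1.67131 = 13.648.
So 14 more iterations are needed.

14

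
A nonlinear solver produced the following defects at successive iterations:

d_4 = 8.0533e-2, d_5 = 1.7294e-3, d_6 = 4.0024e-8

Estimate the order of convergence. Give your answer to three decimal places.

p ≈ ln(d_6/d_5) / ln(d_5/d_4)
  = ln(4.0024e-8/1.7294e-3) / ln(1.7294e-3/8.0533e-2)
  = ln(2.31433e-05) / ln(0.0214744)
  = -10.673805 / -3.840894 ≈ 2.778990

2.779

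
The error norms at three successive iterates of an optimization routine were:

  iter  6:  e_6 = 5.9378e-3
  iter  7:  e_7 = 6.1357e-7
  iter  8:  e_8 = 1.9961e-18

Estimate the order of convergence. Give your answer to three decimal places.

2.882

p ≈ ln(e_8/e_7) / ln(e_7/e_6)
  = ln(1.9961e-18/6.1357e-7) / ln(6.1357e-7/5.9378e-3)
  = ln(3.25326e-12) / ln(0.000103333)
  = -26.451364 / -9.177554 ≈ 2.882180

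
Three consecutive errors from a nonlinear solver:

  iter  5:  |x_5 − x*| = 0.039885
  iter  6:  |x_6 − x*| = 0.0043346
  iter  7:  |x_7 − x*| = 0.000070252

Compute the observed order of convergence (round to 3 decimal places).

1.857

p ≈ ln(|x_7 − x*|/|x_6 − x*|) / ln(|x_6 − x*|/|x_5 − x*|)
  = ln(0.000070252/0.0043346) / ln(0.0043346/0.039885)
  = ln(0.0162073) / ln(0.108677)
  = -4.122294 / -2.219375 ≈ 1.857412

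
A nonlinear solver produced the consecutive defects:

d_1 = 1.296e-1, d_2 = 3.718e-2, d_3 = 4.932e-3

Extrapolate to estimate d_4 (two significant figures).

1.9e-4

First estimate the order: p ≈ ln(d_3/d_2) / ln(d_2/d_1) = ln(4.932e-3/3.718e-2)/ln(3.718e-2/1.296e-1) = ln(0.132652)/ln(0.286883) ≈ 1.6177.
Then d_4 ≈ d_3·(d_3/d_2)^p = 4.932e-3·(0.132652)^1.6177 = 4.932e-3·0.0380903 ≈ 0.0001879.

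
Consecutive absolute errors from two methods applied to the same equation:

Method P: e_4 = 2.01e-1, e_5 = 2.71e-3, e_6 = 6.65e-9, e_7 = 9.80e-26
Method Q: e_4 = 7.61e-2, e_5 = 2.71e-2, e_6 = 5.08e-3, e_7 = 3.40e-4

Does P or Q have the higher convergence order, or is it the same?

Method P: p ≈ ln(9.80e-26/6.65e-9)/ln(6.65e-9/2.71e-3) ≈ 3.00.
Method Q: p ≈ ln(3.40e-4/5.08e-3)/ln(5.08e-3/2.71e-2) ≈ 1.62.
Method P has the higher order (≈3.0 vs ≈1.6).

P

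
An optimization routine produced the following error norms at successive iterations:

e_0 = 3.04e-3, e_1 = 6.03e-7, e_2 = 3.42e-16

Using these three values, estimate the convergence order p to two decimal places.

p ≈ ln(e_2/e_1) / ln(e_1/e_0)
  = ln(3.42e-16/6.03e-7) / ln(6.03e-7/3.04e-3)
  = ln(5.67164e-10) / ln(0.000198355)
  = -21.29037 / -8.52545 ≈ 2.49727

2.50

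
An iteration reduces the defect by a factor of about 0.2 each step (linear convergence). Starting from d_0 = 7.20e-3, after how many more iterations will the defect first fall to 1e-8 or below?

9

After k steps, d_k ≈ 7.20e-3·0.2^k.
Need 0.2^k ≤ 1e-8/7.20e-3 = 1.38889e-06.
k ≥ ln(1.38889e-06)/ln(0.2) = -13.4870/-1.60944 = 8.380.
Smallest integer k = 9.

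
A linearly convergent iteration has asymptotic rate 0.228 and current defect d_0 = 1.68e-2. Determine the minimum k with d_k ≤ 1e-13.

18

After k steps, d_k ≈ 1.68e-2·0.228^k.
Need 0.228^k ≤ 1e-13/1.68e-2 = 5.95238e-12.
k ≥ ln(5.95238e-12)/ln(0.228) = -25.8472/-1.47841 = 17.483.
Smallest integer k = 18.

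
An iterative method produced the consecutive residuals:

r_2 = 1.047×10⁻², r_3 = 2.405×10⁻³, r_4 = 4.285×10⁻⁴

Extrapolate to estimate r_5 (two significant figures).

5.7e-5

First estimate the order: p ≈ ln(r_4/r_3) / ln(r_3/r_2) = ln(4.285×10⁻⁴/2.405×10⁻³)/ln(2.405×10⁻³/1.047×10⁻²) = ln(0.17817)/ln(0.229704) ≈ 1.1727.
Then r_5 ≈ r_4·(r_4/r_3)^p = 4.285×10⁻⁴·(0.17817)^1.1727 = 4.285×10⁻⁴·0.132268 ≈ 5.668e-05.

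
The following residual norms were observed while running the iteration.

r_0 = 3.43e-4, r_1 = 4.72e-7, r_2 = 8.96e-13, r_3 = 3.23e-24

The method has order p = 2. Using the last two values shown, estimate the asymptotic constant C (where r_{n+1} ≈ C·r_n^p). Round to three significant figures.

C ≈ r_3 / r_2^2
  = 3.23e-24 / (8.96e-13)^2
  = 3.23e-24 / 8.02816e-25 ≈ 4.0233

4.02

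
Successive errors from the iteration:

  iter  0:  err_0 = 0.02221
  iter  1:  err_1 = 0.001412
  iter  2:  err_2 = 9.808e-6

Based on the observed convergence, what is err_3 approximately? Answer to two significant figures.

1.3e-9

First estimate the order: p ≈ ln(err_2/err_1) / ln(err_1/err_0) = ln(9.808e-6/0.001412)/ln(0.001412/0.02221) = ln(0.00694618)/ln(0.063575) ≈ 1.8035.
Then err_3 ≈ err_2·(err_2/err_1)^p = 9.808e-6·(0.00694618)^1.8035 = 9.808e-6·0.000128112 ≈ 1.257e-09.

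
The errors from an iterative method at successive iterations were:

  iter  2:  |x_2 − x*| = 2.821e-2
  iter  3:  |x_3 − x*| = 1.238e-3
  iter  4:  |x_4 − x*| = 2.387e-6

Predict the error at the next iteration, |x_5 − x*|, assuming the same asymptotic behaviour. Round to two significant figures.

8.9e-12

First estimate the order: p ≈ ln(|x_4 − x*|/|x_3 − x*|) / ln(|x_3 − x*|/|x_2 − x*|) = ln(2.387e-6/1.238e-3)/ln(1.238e-3/2.821e-2) = ln(0.00192811)/ln(0.0438851) ≈ 1.9996.
Then |x_5 − x*| ≈ |x_4 − x*|·(|x_4 − x*|/|x_3 − x*|)^p = 2.387e-6·(0.00192811)^1.9996 = 2.387e-6·3.72692e-06 ≈ 8.896e-12.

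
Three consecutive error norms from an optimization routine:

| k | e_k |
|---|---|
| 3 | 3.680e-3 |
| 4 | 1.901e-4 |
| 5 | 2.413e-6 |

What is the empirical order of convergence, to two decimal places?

1.47

p ≈ ln(e_5/e_4) / ln(e_4/e_3)
  = ln(2.413e-6/1.901e-4) / ln(1.901e-4/3.680e-3)
  = ln(0.0126933) / ln(0.0516576)
  = -4.36668 / -2.96312 ≈ 1.47368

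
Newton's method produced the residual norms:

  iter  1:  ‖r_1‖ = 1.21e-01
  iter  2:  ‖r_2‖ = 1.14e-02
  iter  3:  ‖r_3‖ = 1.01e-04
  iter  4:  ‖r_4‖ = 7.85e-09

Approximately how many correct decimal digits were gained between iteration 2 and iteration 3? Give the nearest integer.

Digits gained ≈ log₁₀(‖r_2‖/‖r_3‖) = log₁₀(1.14e-02/1.01e-04) = log₁₀(112.871) ≈ 2.053.

2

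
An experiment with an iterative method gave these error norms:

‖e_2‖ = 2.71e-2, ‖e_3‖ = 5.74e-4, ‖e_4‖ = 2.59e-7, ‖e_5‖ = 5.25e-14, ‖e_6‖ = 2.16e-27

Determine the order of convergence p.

2

Consecutive ratios: ‖e_6‖/‖e_5‖ = 2.16e-27/5.25e-14 = 4.11429e-14, ‖e_5‖/‖e_4‖ = 5.25e-14/2.59e-7 = 2.02703e-07.
p ≈ ln(4.11429e-14)/ln(2.02703e-07) = -30.8217/-15.4115 ≈ 2.00.
So the convergence is quadratic (order 2).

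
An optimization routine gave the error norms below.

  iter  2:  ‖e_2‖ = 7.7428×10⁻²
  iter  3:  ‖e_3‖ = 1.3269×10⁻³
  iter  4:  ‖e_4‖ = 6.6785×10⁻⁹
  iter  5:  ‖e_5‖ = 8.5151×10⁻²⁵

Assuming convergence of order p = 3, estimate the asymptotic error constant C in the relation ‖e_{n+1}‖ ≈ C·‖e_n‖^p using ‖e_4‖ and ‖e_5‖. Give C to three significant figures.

C ≈ ‖e_5‖ / ‖e_4‖^3
  = 8.5151×10⁻²⁵ / (6.6785×10⁻⁹)^3
  = 8.5151×10⁻²⁵ / 2.97877e-25 ≈ 2.8586

2.86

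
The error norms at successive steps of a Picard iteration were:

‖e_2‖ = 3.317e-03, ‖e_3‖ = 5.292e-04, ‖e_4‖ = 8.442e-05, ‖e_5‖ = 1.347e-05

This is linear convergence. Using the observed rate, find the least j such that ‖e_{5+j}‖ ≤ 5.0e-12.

Rate ρ ≈ ‖e_5‖/‖e_4‖ = 1.347e-05/8.442e-05 = 0.1596.
After j more steps, ‖e_{5+j}‖ ≈ 1.347e-05·ρ^j; need ρ^j ≤ 5.0e-12/1.347e-05 = 3.71195e-07.
j ≥ ln(3.71195e-07)/ln(0.1596) = -14.8065/-1.83508 = 8.069.
So 9 more iterations are needed.

9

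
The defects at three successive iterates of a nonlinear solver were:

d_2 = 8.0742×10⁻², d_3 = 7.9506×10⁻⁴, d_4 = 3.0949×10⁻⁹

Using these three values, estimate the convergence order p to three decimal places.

p ≈ ln(d_4/d_3) / ln(d_3/d_2)
  = ln(3.0949×10⁻⁹/7.9506×10⁻⁴) / ln(7.9506×10⁻⁴/8.0742×10⁻²)
  = ln(3.89266e-06) / ln(0.00984692)
  = -12.456418 / -4.620597 ≈ 2.695846

2.696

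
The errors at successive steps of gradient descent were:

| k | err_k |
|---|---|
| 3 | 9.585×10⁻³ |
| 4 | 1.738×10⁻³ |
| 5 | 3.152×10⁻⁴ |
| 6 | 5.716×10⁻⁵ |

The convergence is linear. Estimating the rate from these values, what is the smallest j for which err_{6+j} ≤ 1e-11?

Rate ρ ≈ err_6/err_5 = 5.716×10⁻⁵/3.152×10⁻⁴ = 0.1813.
After j more steps, err_{6+j} ≈ 5.716×10⁻⁵·ρ^j; need ρ^j ≤ 1e-11/5.716×10⁻⁵ = 1.74948e-07.
j ≥ ln(1.74948e-07)/ln(0.1813) = -15.5588/-1.70760 = 9.112.
So 10 more iterations are needed.

10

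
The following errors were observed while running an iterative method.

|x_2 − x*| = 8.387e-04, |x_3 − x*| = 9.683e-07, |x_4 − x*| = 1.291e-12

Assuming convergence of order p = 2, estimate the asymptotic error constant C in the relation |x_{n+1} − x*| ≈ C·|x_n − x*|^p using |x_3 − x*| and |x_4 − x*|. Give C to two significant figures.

C ≈ |x_4 − x*| / |x_3 − x*|^2
  = 1.291e-12 / (9.683e-07)^2
  = 1.291e-12 / 9.37605e-13 ≈ 1.3769

1.4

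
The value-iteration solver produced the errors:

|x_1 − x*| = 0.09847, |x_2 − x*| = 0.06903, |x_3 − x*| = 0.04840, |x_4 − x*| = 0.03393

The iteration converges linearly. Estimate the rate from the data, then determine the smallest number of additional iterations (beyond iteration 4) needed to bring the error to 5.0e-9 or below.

Rate ρ ≈ |x_4 − x*|/|x_3 − x*| = 0.03393/0.04840 = 0.7010.
After j more steps, |x_{4+j} − x*| ≈ 0.03393·ρ^j; need ρ^j ≤ 5.0e-9/0.03393 = 1.47362e-07.
j ≥ ln(1.47362e-07)/ln(0.7010) = -15.7304/-0.35525 = 44.280.
So 45 more iterations are needed.

45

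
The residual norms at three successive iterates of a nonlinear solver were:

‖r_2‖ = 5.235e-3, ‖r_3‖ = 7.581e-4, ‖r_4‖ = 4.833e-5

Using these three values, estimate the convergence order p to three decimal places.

1.425

p ≈ ln(‖r_4‖/‖r_3‖) / ln(‖r_3‖/‖r_2‖)
  = ln(4.833e-5/7.581e-4) / ln(7.581e-4/5.235e-3)
  = ln(0.0637515) / ln(0.144814)
  = -2.752763 / -1.932305 ≈ 1.424601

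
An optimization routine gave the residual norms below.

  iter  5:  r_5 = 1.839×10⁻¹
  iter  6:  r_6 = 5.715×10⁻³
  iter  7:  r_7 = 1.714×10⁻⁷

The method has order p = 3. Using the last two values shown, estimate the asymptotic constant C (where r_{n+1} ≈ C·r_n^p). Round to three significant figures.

C ≈ r_7 / r_6^3
  = 1.714×10⁻⁷ / (5.715×10⁻³)^3
  = 1.714×10⁻⁷ / 1.86659e-07 ≈ 0.91825

0.918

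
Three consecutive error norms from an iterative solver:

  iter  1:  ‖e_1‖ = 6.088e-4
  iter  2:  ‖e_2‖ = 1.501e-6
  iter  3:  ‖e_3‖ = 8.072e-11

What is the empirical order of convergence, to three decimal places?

p ≈ ln(‖e_3‖/‖e_2‖) / ln(‖e_2‖/‖e_1‖)
  = ln(8.072e-11/1.501e-6) / ln(1.501e-6/6.088e-4)
  = ln(5.37775e-05) / ln(0.00246551)
  = -9.830655 / -6.005357 ≈ 1.636981

1.637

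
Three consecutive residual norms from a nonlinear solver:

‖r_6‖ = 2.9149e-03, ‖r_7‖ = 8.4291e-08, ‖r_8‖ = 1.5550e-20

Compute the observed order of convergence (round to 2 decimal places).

2.81

p ≈ ln(‖r_8‖/‖r_7‖) / ln(‖r_7‖/‖r_6‖)
  = ln(1.5550e-20/8.4291e-08) / ln(8.4291e-08/2.9149e-03)
  = ln(1.8448e-13) / ln(2.89173e-05)
  = -29.32124 / -10.45107 ≈ 2.80557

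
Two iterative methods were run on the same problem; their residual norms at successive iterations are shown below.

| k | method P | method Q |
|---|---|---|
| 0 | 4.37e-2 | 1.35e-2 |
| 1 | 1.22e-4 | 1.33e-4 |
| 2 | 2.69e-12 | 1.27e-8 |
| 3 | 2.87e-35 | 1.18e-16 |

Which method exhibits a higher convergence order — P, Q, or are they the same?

P

Method P: p ≈ ln(2.87e-35/2.69e-12)/ln(2.69e-12/1.22e-4) ≈ 3.00.
Method Q: p ≈ ln(1.18e-16/1.27e-8)/ln(1.27e-8/1.33e-4) ≈ 2.00.
Method P has the higher order (≈3.0 vs ≈2.0).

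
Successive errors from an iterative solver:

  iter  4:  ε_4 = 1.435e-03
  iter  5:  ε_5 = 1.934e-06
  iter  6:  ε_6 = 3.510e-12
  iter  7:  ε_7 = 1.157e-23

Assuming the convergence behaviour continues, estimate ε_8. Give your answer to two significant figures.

First estimate the order: p ≈ ln(ε_7/ε_6) / ln(ε_6/ε_5) = ln(1.157e-23/3.510e-12)/ln(3.510e-12/1.934e-06) = ln(3.2963e-12)/ln(1.81489e-06) ≈ 1.9999.
Then ε_8 ≈ ε_7·(ε_7/ε_6)^p = 1.157e-23·(3.2963e-12)^1.9999 = 1.157e-23·1.08944e-23 ≈ 1.26e-46.

1.3e-46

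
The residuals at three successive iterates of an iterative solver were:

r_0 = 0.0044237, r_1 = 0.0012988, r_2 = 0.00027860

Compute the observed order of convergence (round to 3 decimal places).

p ≈ ln(r_2/r_1) / ln(r_1/r_0)
  = ln(0.00027860/0.0012988) / ln(0.0012988/0.0044237)
  = ln(0.214506) / ln(0.2936)
  = -1.539418 / -1.225537 ≈ 1.256117

1.256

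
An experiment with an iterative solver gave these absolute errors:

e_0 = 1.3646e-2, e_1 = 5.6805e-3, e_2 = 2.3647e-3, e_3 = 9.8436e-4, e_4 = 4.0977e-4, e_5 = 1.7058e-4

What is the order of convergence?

Consecutive ratios: e_5/e_4 = 1.7058e-4/4.0977e-4 = 0.416282, e_4/e_3 = 4.0977e-4/9.8436e-4 = 0.416281.
p ≈ ln(0.416282)/ln(0.416281) = -0.8764/-0.8764 ≈ 1.00.
So the convergence is linear (order 1).

1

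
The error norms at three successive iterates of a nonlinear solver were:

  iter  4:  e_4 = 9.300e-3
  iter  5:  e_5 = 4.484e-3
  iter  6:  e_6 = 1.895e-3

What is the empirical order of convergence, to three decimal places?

p ≈ ln(e_6/e_5) / ln(e_5/e_4)
  = ln(1.895e-3/4.484e-3) / ln(4.484e-3/9.300e-3)
  = ln(0.422614) / ln(0.482151)
  = -0.861296 / -0.729498 ≈ 1.180669

1.181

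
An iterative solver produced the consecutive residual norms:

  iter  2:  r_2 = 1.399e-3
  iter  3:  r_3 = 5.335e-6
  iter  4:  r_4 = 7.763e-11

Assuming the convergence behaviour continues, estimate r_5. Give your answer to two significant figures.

First estimate the order: p ≈ ln(r_4/r_3) / ln(r_3/r_2) = ln(7.763e-11/5.335e-6)/ln(5.335e-6/1.399e-3) = ln(1.45511e-05)/ln(0.00381344) ≈ 1.9999.
Then r_5 ≈ r_4·(r_4/r_3)^p = 7.763e-11·(1.45511e-05)^1.9999 = 7.763e-11·2.1197e-10 ≈ 1.646e-20.

1.6e-20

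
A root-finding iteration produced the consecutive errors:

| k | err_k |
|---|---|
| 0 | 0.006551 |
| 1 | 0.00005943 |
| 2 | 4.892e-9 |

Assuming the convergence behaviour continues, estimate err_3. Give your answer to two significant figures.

First estimate the order: p ≈ ln(err_2/err_1) / ln(err_1/err_0) = ln(4.892e-9/0.00005943)/ln(0.00005943/0.006551) = ln(8.23153e-05)/ln(0.0090719) ≈ 2.0000.
Then err_3 ≈ err_2·(err_2/err_1)^p = 4.892e-9·(8.23153e-05)^2.0000 = 4.892e-9·6.77581e-09 ≈ 3.315e-17.

3.3e-17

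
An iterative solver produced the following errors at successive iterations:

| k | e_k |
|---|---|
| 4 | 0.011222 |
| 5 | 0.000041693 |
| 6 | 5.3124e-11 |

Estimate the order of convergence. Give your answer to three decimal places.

2.426

p ≈ ln(e_6/e_5) / ln(e_5/e_4)
  = ln(5.3124e-11/0.000041693) / ln(0.000041693/0.011222)
  = ln(1.27417e-06) / ln(0.00371529)
  = -13.573216 / -5.595299 ≈ 2.425825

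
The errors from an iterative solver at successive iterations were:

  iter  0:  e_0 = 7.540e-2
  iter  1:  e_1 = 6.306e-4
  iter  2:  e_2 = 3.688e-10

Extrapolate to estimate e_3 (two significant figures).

7.4e-29

First estimate the order: p ≈ ln(e_2/e_1) / ln(e_1/e_0) = ln(3.688e-10/6.306e-4)/ln(6.306e-4/7.540e-2) = ln(5.8484e-07)/ln(0.0083634) ≈ 3.0001.
Then e_3 ≈ e_2·(e_2/e_1)^p = 3.688e-10·(5.8484e-07)^3.0001 = 3.688e-10·1.99751e-19 ≈ 7.367e-29.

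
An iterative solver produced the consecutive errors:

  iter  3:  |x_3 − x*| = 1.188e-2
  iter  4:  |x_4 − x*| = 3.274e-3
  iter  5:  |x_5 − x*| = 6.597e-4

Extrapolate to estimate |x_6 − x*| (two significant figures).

First estimate the order: p ≈ ln(|x_5 − x*|/|x_4 − x*|) / ln(|x_4 − x*|/|x_3 − x*|) = ln(6.597e-4/3.274e-3)/ln(3.274e-3/1.188e-2) = ln(0.201497)/ln(0.275589) ≈ 1.2430.
Then |x_6 − x*| ≈ |x_5 − x*|·(|x_5 − x*|/|x_4 − x*|)^p = 6.597e-4·(0.201497)^1.2430 = 6.597e-4·0.136523 ≈ 9.006e-05.

9.0e-5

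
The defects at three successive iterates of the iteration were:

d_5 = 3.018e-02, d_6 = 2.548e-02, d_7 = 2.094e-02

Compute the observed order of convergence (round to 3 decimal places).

p ≈ ln(d_7/d_6) / ln(d_6/d_5)
  = ln(2.094e-02/2.548e-02) / ln(2.548e-02/3.018e-02)
  = ln(0.821821) / ln(0.844268)
  = -0.196233 / -0.169285 ≈ 1.159187

1.159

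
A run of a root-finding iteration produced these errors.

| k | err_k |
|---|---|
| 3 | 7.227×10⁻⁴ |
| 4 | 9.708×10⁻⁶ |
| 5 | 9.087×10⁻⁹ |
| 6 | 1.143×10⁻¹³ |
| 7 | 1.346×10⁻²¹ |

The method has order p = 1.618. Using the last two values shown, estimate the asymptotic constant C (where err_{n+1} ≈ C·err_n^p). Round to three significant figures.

C ≈ err_7 / err_6^1.618
  = 1.346×10⁻²¹ / (1.143×10⁻¹³)^1.618
  = 1.346×10⁻²¹ / 1.14794e-21 ≈ 1.1725

1.17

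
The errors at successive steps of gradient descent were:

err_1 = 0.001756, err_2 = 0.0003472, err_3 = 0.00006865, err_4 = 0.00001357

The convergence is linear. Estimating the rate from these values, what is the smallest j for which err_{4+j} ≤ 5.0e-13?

11

Rate ρ ≈ err_4/err_3 = 0.00001357/0.00006865 = 0.1977.
After j more steps, err_{4+j} ≈ 0.00001357·ρ^j; need ρ^j ≤ 5.0e-13/0.00001357 = 3.6846e-08.
j ≥ ln(3.6846e-08)/ln(0.1977) = -17.1165/-1.62100 = 10.559.
So 11 more iterations are needed.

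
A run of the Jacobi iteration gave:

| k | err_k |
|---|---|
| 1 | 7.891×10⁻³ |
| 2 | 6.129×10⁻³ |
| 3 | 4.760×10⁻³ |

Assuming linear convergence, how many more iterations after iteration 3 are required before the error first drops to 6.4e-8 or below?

Rate ρ ≈ err_3/err_2 = 4.760×10⁻³/6.129×10⁻³ = 0.7766.
After j more steps, err_{3+j} ≈ 4.760×10⁻³·ρ^j; need ρ^j ≤ 6.4e-8/4.760×10⁻³ = 1.34454e-05.
j ≥ ln(1.34454e-05)/ln(0.7766) = -11.2169/-0.25283 = 44.365.
So 45 more iterations are needed.

45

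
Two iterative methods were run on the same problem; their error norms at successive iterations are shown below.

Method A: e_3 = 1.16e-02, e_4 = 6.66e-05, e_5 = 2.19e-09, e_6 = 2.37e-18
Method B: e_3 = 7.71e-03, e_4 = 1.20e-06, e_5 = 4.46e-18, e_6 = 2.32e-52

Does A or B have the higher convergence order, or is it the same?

B

Method A: p ≈ ln(2.37e-18/2.19e-09)/ln(2.19e-09/6.66e-05) ≈ 2.00.
Method B: p ≈ ln(2.32e-52/4.46e-18)/ln(4.46e-18/1.20e-06) ≈ 3.00.
Method B has the higher order (≈3.0 vs ≈2.0).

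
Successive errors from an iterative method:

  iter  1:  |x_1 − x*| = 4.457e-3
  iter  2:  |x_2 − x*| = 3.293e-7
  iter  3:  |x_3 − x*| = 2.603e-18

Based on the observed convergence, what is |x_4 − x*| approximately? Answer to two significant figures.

3.8e-48

First estimate the order: p ≈ ln(|x_3 − x*|/|x_2 − x*|) / ln(|x_2 − x*|/|x_1 − x*|) = ln(2.603e-18/3.293e-7)/ln(3.293e-7/4.457e-3) = ln(7.90465e-12)/ln(7.38838e-05) ≈ 2.6872.
Then |x_4 − x*| ≈ |x_3 − x*|·(|x_3 − x*|/|x_2 − x*|)^p = 2.603e-18·(7.90465e-12)^2.6872 = 2.603e-18·1.46687e-30 ≈ 3.818e-48.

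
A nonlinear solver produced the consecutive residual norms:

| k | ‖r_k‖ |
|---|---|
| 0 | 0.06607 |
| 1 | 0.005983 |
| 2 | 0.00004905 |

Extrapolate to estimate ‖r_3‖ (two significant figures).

3.3e-9

First estimate the order: p ≈ ln(‖r_2‖/‖r_1‖) / ln(‖r_1‖/‖r_0‖) = ln(0.00004905/0.005983)/ln(0.005983/0.06607) = ln(0.00819823)/ln(0.0905555) ≈ 2.0001.
Then ‖r_3‖ ≈ ‖r_2‖·(‖r_2‖/‖r_1‖)^p = 0.00004905·(0.00819823)^2.0001 = 0.00004905·6.71787e-05 ≈ 3.295e-09.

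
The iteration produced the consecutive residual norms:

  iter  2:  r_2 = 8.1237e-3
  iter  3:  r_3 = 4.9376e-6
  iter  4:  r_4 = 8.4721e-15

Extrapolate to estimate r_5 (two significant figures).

1.1e-38

First estimate the order: p ≈ ln(r_4/r_3) / ln(r_3/r_2) = ln(8.4721e-15/4.9376e-6)/ln(4.9376e-6/8.1237e-3) = ln(1.71583e-09)/ln(0.000607802) ≈ 2.7254.
Then r_5 ≈ r_4·(r_4/r_3)^p = 8.4721e-15·(1.71583e-09)^2.7254 = 8.4721e-15·1.28954e-24 ≈ 1.093e-38.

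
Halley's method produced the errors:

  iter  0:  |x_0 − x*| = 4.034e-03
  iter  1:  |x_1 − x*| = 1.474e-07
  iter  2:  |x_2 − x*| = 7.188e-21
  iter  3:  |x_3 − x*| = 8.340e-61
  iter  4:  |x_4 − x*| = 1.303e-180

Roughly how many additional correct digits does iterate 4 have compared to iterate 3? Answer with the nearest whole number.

Digits gained ≈ log₁₀(|x_3 − x*|/|x_4 − x*|) = log₁₀(8.340e-61/1.303e-180) = log₁₀(6.40061e+119) ≈ 119.806.

120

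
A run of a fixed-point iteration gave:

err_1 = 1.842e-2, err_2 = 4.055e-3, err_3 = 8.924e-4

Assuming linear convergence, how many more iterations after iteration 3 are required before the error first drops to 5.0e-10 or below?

Rate ρ ≈ err_3/err_2 = 8.924e-4/4.055e-3 = 0.2201.
After j more steps, err_{3+j} ≈ 8.924e-4·ρ^j; need ρ^j ≤ 5.0e-10/8.924e-4 = 5.60287e-07.
j ≥ ln(5.60287e-07)/ln(0.2201) = -14.3948/-1.51367 = 9.510.
So 10 more iterations are needed.

10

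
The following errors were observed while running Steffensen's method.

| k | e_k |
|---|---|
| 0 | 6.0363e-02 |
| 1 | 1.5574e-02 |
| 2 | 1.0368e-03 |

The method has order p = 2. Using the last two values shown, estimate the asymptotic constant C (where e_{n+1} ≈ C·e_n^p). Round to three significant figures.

4.27

C ≈ e_2 / e_1^2
  = 1.0368e-03 / (1.5574e-02)^2
  = 1.0368e-03 / 0.000242549 ≈ 4.2746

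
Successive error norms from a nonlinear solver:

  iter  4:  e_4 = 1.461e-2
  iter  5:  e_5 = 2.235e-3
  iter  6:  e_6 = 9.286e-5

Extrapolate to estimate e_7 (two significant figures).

4.2e-7

First estimate the order: p ≈ ln(e_6/e_5) / ln(e_5/e_4) = ln(9.286e-5/2.235e-3)/ln(2.235e-3/1.461e-2) = ln(0.0415481)/ln(0.152977) ≈ 1.6943.
Then e_7 ≈ e_6·(e_6/e_5)^p = 9.286e-5·(0.0415481)^1.6943 = 9.286e-5·0.00456469 ≈ 4.239e-07.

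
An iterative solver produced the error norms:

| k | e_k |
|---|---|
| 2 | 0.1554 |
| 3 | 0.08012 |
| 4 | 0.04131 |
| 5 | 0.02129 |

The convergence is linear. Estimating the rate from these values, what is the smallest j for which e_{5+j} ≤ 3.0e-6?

14

Rate ρ ≈ e_5/e_4 = 0.02129/0.04131 = 0.5154.
After j more steps, e_{5+j} ≈ 0.02129·ρ^j; need ρ^j ≤ 3.0e-6/0.02129 = 0.000140911.
j ≥ ln(0.000140911)/ln(0.5154) = -8.8674/-0.66281 = 13.378.
So 14 more iterations are needed.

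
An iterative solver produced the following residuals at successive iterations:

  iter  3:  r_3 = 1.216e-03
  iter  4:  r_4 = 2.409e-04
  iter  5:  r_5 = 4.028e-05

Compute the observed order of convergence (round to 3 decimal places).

1.105

p ≈ ln(r_5/r_4) / ln(r_4/r_3)
  = ln(4.028e-05/2.409e-04) / ln(2.409e-04/1.216e-03)
  = ln(0.167206) / ln(0.198109)
  = -1.788529 / -1.618938 ≈ 1.104754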